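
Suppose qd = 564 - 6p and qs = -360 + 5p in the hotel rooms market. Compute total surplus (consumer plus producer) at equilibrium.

Total surplus = 660

Equilibrium: 564 - 6p = -360 + 5p gives p* = 84, q* = 60.
Demand choke price: p = 94; supply starts at p = 72.
CS = ½(94 − 84)(60) = 300; PS = ½(84 − 72)(60) = 360.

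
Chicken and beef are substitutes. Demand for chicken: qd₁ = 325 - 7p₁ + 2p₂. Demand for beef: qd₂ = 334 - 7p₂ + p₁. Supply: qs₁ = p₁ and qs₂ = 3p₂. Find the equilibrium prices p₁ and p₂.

p₁ = 653/13, p₂ = 999/26

Market 1: 325 - 7p₁ + 2p₂ = p₁ → 8p₁ - 2p₂ = 325.
Market 2: 10p₂ - p₁ = 334.
Eliminating p₂: 10×(1) + 2×(2) gives 78p₁ = 3918, so p₁ = 653/13.
Back-substitute into (2): p₂ = (334 + 1×653/13) / 10 = 999/26.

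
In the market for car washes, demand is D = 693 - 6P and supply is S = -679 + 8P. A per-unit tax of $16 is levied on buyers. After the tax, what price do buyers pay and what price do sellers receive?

Pre-tax equilibrium: P* = 98, Q* = 105.
Tax on buyers shifts demand to D = 693 − 6(P + 16) = 597 - 6P.
597 - 6P = -679 + 8P gives seller price Ps = 638/7; buyers pay Pb = 638/7 + 16 = 750/7.
New quantity: Q = 693 − 6(750/7) = 351/7.

Buyers pay 750/7, sellers receive 638/7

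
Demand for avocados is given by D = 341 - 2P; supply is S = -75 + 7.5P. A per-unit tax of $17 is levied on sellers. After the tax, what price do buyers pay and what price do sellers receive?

Pre-tax equilibrium: P* = 832/19, Q* = 4815/19.
Tax on sellers shifts supply to S = -75 + 7.5(P − 17) = -202.5 + 7.5P.
341 - 2P = -202.5 + 7.5P gives buyer price Pb = 1087/19; sellers receive Ps = 1087/19 − 17 = 764/19.
New quantity: Q = 341 − 2(1087/19) = 4305/19.

Buyers pay 1087/19, sellers receive 764/19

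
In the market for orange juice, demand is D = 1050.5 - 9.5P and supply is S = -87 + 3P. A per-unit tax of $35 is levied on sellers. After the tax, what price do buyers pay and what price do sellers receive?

Buyers pay $99.4, sellers receive $64.4

Pre-tax equilibrium: P* = 91, Q* = 186.
Tax on sellers shifts supply to S = -87 + 3(P − 35) = -192 + 3P.
1050.5 - 9.5P = -192 + 3P gives buyer price Pb = 99.4; sellers receive Ps = 99.4 − 35 = 64.4.
New quantity: Q = 1050.5 − 9.5(99.4) = 106.2.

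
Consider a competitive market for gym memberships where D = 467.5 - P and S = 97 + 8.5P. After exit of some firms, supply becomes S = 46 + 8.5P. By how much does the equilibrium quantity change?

Original equilibrium: P* = 39, Q* = 428.5.
New equilibrium: 467.5 - P = 46 + 8.5P, so 421.5 = 9.5P and P' = 843/19; Q' = 467.5 − 1(843/19) = 16079/38.
Change in quantity: 16079/38 − 428.5 = -102/19.

ΔQ = -102/19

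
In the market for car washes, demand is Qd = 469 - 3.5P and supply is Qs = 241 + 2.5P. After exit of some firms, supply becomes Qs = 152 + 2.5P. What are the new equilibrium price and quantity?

Original equilibrium: P* = 38, Q* = 336.
New equilibrium: 469 - 3.5P = 152 + 2.5P, so 317 = 6P and P' = 317/6; Q' = 469 − 3.5(317/6) = 3409/12.

P' = 317/6, Q' = 3409/12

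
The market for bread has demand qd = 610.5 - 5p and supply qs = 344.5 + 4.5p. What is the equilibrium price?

Set qd = qs: 610.5 - 5p = 344.5 + 4.5p.
266 = 9.5p, so p* = 28.
q* = 610.5 − 5(28) = 470.5.

p* = 28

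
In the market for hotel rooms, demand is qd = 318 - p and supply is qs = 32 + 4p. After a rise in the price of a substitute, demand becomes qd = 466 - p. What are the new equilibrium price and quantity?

p' = 86.8, q' = 379.2

Original equilibrium: p* = 57.2, q* = 260.8.
New equilibrium: 466 - p = 32 + 4p, so 434 = 5p and p' = 86.8; q' = 466 − 1(86.8) = 379.2.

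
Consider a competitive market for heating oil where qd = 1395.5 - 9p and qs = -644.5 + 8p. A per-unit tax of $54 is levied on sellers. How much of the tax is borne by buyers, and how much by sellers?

Buyers bear 432/17, sellers bear 486/17

Pre-tax equilibrium: p* = 120, q* = 315.5.
Tax on sellers shifts supply to qs = -644.5 + 8(p − 54) = -1076.5 + 8p.
1395.5 - 9p = -1076.5 + 8p gives buyer price pb = 2472/17; sellers receive ps = 2472/17 − 54 = 1554/17.
New quantity: q = 1395.5 − 9(2472/17) = 2951/34.
Buyer burden = 2472/17 − 120 = 432/17; seller burden = 120 − 1554/17 = 486/17.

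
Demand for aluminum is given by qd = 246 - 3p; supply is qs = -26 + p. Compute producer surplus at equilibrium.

Equilibrium: 246 - 3p = -26 + p gives p* = 68, q* = 42.
Supply starts at p = 26 (where qs = 0).
PS = ½(68 − 26)(42) = 882.

Producer surplus = 882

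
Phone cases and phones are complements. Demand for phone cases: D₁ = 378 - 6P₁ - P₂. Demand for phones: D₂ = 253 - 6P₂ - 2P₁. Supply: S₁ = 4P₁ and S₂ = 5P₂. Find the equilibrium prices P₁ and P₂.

P₁ = 3905/108, P₂ = 887/54

Market 1: 378 - 6P₁ - P₂ = 4P₁ → 10P₁ + P₂ = 378.
Market 2: 11P₂ + 2P₁ = 253.
Eliminating P₂: 11×(1) − 1×(2) gives 108P₁ = 3905, so P₁ = 3905/108.
Back-substitute into (2): P₂ = (253 − 2×3905/108) / 11 = 887/54.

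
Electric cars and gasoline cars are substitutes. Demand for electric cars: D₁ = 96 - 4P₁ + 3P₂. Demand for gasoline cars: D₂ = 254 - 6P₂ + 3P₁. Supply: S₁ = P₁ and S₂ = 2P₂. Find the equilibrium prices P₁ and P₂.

P₁ = 1530/31, P₂ = 1558/31

Market 1: 96 - 4P₁ + 3P₂ = P₁ → 5P₁ - 3P₂ = 96.
Market 2: 8P₂ - 3P₁ = 254.
Eliminating P₂: 8×(1) + 3×(2) gives 31P₁ = 1530, so P₁ = 1530/31.
Back-substitute into (2): P₂ = (254 + 3×1530/31) / 8 = 1558/31.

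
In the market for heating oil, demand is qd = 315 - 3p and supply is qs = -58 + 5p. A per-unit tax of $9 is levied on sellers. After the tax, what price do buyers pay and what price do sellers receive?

Buyers pay $52.25, sellers receive $43.25

Pre-tax equilibrium: p* = 46.625, q* = 175.125.
Tax on sellers shifts supply to qs = -58 + 5(p − 9) = -103 + 5p.
315 - 3p = -103 + 5p gives buyer price pb = 52.25; sellers receive ps = 52.25 − 9 = 43.25.
New quantity: q = 315 − 3(52.25) = 158.25.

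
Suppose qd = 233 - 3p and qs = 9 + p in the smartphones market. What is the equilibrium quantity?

Set qd = qs: 233 - 3p = 9 + p.
224 = 4p, so p* = 56.
q* = 233 − 3(56) = 65.

q* = 65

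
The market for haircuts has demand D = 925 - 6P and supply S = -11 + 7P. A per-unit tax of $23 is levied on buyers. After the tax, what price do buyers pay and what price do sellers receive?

Pre-tax equilibrium: P* = 72, Q* = 493.
Tax on buyers shifts demand to D = 925 − 6(P + 23) = 787 - 6P.
787 - 6P = -11 + 7P gives seller price Ps = 798/13; buyers pay Pb = 798/13 + 23 = 1097/13.
New quantity: Q = 925 − 6(1097/13) = 5443/13.

Buyers pay 1097/13, sellers receive 798/13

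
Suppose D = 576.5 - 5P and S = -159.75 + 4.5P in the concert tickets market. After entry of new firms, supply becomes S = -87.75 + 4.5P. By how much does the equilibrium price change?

Original equilibrium: P* = 77.5, Q* = 189.
New equilibrium: 576.5 - 5P = -87.75 + 4.5P, so 664.25 = 9.5P and P' = 2657/38; Q' = 576.5 − 5(2657/38) = 4311/19.
Change in price: 2657/38 − 77.5 = -144/19.

ΔP = -144/19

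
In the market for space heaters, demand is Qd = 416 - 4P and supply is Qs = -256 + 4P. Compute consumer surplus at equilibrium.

Equilibrium: 416 - 4P = -256 + 4P gives P* = 84, Q* = 80.
Demand choke price (Qd = 0): P = 104.
CS = ½(104 − 84)(80) = 800.

Consumer surplus = 800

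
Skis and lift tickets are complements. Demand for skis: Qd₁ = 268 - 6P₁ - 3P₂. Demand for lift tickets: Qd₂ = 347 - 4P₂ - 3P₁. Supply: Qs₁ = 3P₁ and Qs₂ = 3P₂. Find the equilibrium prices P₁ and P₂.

Market 1: 268 - 6P₁ - 3P₂ = 3P₁ → 9P₁ + 3P₂ = 268.
Market 2: 7P₂ + 3P₁ = 347.
Eliminating P₂: 7×(1) − 3×(2) gives 54P₁ = 835, so P₁ = 835/54.
Back-substitute into (2): P₂ = (347 − 3×835/54) / 7 = 773/18.

P₁ = 835/54, P₂ = 773/18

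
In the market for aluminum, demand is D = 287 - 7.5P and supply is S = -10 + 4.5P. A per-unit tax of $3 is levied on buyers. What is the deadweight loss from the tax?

Pre-tax equilibrium: P* = 24.75, Q* = 101.375.
Tax on buyers shifts demand to D = 287 − 7.5(P + 3) = 264.5 - 7.5P.
264.5 - 7.5P = -10 + 4.5P gives seller price Ps = 22.875; buyers pay Pb = 22.875 + 3 = 25.875.
New quantity: Q = 287 − 7.5(25.875) = 92.9375.
DWL = ½ × 3 × (101.375 − 92.9375) = 12.65625.

Deadweight loss = 12.65625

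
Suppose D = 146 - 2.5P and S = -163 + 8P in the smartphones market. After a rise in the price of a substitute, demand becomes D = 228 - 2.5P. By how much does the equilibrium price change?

ΔP = 164/21

Original equilibrium: P* = 206/7, Q* = 507/7.
New equilibrium: 228 - 2.5P = -163 + 8P, so 391 = 10.5P and P' = 782/21; Q' = 228 − 2.5(782/21) = 2833/21.
Change in price: 782/21 − 206/7 = 164/21.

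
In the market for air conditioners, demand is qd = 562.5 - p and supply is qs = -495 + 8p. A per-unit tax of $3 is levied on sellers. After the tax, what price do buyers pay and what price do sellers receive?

Buyers pay 721/6, sellers receive 703/6

Pre-tax equilibrium: p* = 117.5, q* = 445.
Tax on sellers shifts supply to qs = -495 + 8(p − 3) = -519 + 8p.
562.5 - p = -519 + 8p gives buyer price pb = 721/6; sellers receive ps = 721/6 − 3 = 703/6.
New quantity: q = 562.5 − 1(721/6) = 1327/3.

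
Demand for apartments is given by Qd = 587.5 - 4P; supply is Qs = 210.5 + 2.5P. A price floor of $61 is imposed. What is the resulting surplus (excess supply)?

Surplus = 19.5

Equilibrium price would be P* = 58, so the floor at 61 binds.
At P = 61: Qd = 343.5, Qs = 363.
Surplus = 363 − 343.5 = 19.5.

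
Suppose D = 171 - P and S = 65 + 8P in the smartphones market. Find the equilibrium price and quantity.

Set D = S: 171 - P = 65 + 8P.
106 = 9P, so P* = 106/9.
Q* = 171 − 1(106/9) = 1433/9.

P* = 106/9, Q* = 1433/9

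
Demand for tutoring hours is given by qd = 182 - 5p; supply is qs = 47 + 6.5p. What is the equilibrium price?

p* = 270/23

Set qd = qs: 182 - 5p = 47 + 6.5p.
135 = 11.5p, so p* = 270/23.
q* = 182 − 5(270/23) = 2836/23.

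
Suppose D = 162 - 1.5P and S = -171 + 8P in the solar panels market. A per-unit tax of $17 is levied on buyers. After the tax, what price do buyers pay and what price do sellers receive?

Buyers pay 938/19, sellers receive 615/19

Pre-tax equilibrium: P* = 666/19, Q* = 2079/19.
Tax on buyers shifts demand to D = 162 − 1.5(P + 17) = 136.5 - 1.5P.
136.5 - 1.5P = -171 + 8P gives seller price Ps = 615/19; buyers pay Pb = 615/19 + 17 = 938/19.
New quantity: Q = 162 − 1.5(938/19) = 1671/19.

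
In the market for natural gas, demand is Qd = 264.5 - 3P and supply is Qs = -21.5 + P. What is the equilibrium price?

P* = 71.5

Set Qd = Qs: 264.5 - 3P = -21.5 + P.
286 = 4P, so P* = 71.5.
Q* = 264.5 − 3(71.5) = 50.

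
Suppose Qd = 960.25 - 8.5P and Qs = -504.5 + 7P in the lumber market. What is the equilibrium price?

Set Qd = Qs: 960.25 - 8.5P = -504.5 + 7P.
1464.75 = 15.5P, so P* = 94.5.
Q* = 960.25 − 8.5(94.5) = 157.

P* = 94.5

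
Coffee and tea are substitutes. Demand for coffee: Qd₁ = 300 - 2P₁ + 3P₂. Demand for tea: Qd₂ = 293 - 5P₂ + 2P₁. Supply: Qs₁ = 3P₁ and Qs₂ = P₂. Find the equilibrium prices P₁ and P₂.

Market 1: 300 - 2P₁ + 3P₂ = 3P₁ → 5P₁ - 3P₂ = 300.
Market 2: 6P₂ - 2P₁ = 293.
Eliminating P₂: 6×(1) + 3×(2) gives 24P₁ = 2679, so P₁ = 111.625.
Back-substitute into (2): P₂ = (293 + 2×111.625) / 6 = 2065/24.

P₁ = 111.625, P₂ = 2065/24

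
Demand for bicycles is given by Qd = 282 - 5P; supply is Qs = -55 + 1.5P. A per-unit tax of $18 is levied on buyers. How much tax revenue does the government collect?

Pre-tax equilibrium: P* = 674/13, Q* = 296/13.
Tax on buyers shifts demand to Qd = 282 − 5(P + 18) = 192 - 5P.
192 - 5P = -55 + 1.5P gives seller price Ps = 38; buyers pay Pb = 38 + 18 = 56.
New quantity: Q = 282 − 5(56) = 2.
Revenue = 18 × 2 = 36.

Tax revenue = 36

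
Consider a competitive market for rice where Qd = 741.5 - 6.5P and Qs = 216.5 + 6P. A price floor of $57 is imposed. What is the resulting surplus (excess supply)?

Surplus = 187.5

Equilibrium price would be P* = 42, so the floor at 57 binds.
At P = 57: Qd = 371, Qs = 558.5.
Surplus = 558.5 − 371 = 187.5.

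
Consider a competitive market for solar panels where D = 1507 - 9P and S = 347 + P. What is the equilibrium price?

P* = 116

Set D = S: 1507 - 9P = 347 + P.
1160 = 10P, so P* = 116.
Q* = 1507 − 9(116) = 463.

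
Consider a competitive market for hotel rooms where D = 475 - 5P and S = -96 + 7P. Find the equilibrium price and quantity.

Set D = S: 475 - 5P = -96 + 7P.
571 = 12P, so P* = 571/12.
Q* = 475 − 5(571/12) = 2845/12.

P* = 571/12, Q* = 2845/12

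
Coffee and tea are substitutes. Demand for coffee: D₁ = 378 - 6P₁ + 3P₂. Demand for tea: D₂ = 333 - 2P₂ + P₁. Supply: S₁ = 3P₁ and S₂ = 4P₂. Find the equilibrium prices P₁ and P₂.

P₁ = 1089/17, P₂ = 1125/17

Market 1: 378 - 6P₁ + 3P₂ = 3P₁ → 9P₁ - 3P₂ = 378.
Market 2: 6P₂ - P₁ = 333.
Eliminating P₂: 6×(1) + 3×(2) gives 51P₁ = 3267, so P₁ = 1089/17.
Back-substitute into (2): P₂ = (333 + 1×1089/17) / 6 = 1125/17.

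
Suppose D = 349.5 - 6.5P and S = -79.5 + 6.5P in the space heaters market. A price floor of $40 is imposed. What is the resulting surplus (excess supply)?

Surplus = 91

Equilibrium price would be P* = 33, so the floor at 40 binds.
At P = 40: D = 89.5, S = 180.5.
Surplus = 180.5 − 89.5 = 91.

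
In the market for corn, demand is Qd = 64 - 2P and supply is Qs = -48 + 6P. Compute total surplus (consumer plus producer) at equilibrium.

Equilibrium: 64 - 2P = -48 + 6P gives P* = 14, Q* = 36.
Demand choke price: P = 32; supply starts at P = 8.
CS = ½(32 − 14)(36) = 324; PS = ½(14 − 8)(36) = 108.

Total surplus = 432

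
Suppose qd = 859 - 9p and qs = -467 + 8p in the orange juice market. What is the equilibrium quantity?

q* = 157

Set qd = qs: 859 - 9p = -467 + 8p.
1326 = 17p, so p* = 78.
q* = 859 − 9(78) = 157.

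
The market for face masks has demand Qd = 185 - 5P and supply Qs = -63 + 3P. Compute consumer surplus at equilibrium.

Consumer surplus = 90

Equilibrium: 185 - 5P = -63 + 3P gives P* = 31, Q* = 30.
Demand choke price (Qd = 0): P = 37.
CS = ½(37 − 31)(30) = 90.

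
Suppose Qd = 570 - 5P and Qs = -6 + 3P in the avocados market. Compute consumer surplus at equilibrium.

Consumer surplus = 4410

Equilibrium: 570 - 5P = -6 + 3P gives P* = 72, Q* = 210.
Demand choke price (Qd = 0): P = 114.
CS = ½(114 − 72)(210) = 4410.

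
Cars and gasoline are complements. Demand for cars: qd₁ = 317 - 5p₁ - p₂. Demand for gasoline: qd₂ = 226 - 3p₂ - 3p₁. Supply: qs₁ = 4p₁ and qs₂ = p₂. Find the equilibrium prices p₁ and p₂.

p₁ = 1042/33, p₂ = 361/11

Market 1: 317 - 5p₁ - p₂ = 4p₁ → 9p₁ + p₂ = 317.
Market 2: 4p₂ + 3p₁ = 226.
Eliminating p₂: 4×(1) − 1×(2) gives 33p₁ = 1042, so p₁ = 1042/33.
Back-substitute into (2): p₂ = (226 − 3×1042/33) / 4 = 361/11.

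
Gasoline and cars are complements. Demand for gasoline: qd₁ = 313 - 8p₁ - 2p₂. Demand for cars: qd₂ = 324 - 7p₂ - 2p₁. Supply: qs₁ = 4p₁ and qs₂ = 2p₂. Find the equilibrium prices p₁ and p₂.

Market 1: 313 - 8p₁ - 2p₂ = 4p₁ → 12p₁ + 2p₂ = 313.
Market 2: 9p₂ + 2p₁ = 324.
Eliminating p₂: 9×(1) − 2×(2) gives 104p₁ = 2169, so p₁ = 2169/104.
Back-substitute into (2): p₂ = (324 − 2×2169/104) / 9 = 1631/52.

p₁ = 2169/104, p₂ = 1631/52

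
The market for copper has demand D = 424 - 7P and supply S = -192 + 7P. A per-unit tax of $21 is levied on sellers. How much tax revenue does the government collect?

Tax revenue = 892.5

Pre-tax equilibrium: P* = 44, Q* = 116.
Tax on sellers shifts supply to S = -192 + 7(P − 21) = -339 + 7P.
424 - 7P = -339 + 7P gives buyer price Pb = 54.5; sellers receive Ps = 54.5 − 21 = 33.5.
New quantity: Q = 424 − 7(54.5) = 42.5.
Revenue = 21 × 42.5 = 892.5.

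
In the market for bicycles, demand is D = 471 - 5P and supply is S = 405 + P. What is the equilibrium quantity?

Set D = S: 471 - 5P = 405 + P.
66 = 6P, so P* = 11.
Q* = 471 − 5(11) = 416.

Q* = 416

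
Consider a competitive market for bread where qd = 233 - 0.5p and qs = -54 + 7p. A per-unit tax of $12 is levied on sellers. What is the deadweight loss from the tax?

Pre-tax equilibrium: p* = 574/15, q* = 3208/15.
Tax on sellers shifts supply to qs = -54 + 7(p − 12) = -138 + 7p.
233 - 0.5p = -138 + 7p gives buyer price pb = 742/15; sellers receive ps = 742/15 − 12 = 562/15.
New quantity: q = 233 − 0.5(742/15) = 3124/15.
DWL = ½ × 12 × (3208/15 − 3124/15) = 33.6.

Deadweight loss = 33.6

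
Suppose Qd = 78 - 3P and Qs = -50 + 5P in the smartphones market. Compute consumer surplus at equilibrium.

Consumer surplus = 150

Equilibrium: 78 - 3P = -50 + 5P gives P* = 16, Q* = 30.
Demand choke price (Qd = 0): P = 26.
CS = ½(26 − 16)(30) = 150.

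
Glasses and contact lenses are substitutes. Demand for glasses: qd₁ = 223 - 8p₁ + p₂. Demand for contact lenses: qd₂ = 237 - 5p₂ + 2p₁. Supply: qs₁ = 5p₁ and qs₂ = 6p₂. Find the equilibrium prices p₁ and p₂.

p₁ = 2690/141, p₂ = 3527/141

Market 1: 223 - 8p₁ + p₂ = 5p₁ → 13p₁ - p₂ = 223.
Market 2: 11p₂ - 2p₁ = 237.
Eliminating p₂: 11×(1) + 1×(2) gives 141p₁ = 2690, so p₁ = 2690/141.
Back-substitute into (2): p₂ = (237 + 2×2690/141) / 11 = 3527/141.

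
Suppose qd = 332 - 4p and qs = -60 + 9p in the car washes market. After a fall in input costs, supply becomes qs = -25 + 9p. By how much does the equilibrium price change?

Original equilibrium: p* = 392/13, q* = 2748/13.
New equilibrium: 332 - 4p = -25 + 9p, so 357 = 13p and p' = 357/13; q' = 332 − 4(357/13) = 2888/13.
Change in price: 357/13 − 392/13 = -35/13.

Δp = -35/13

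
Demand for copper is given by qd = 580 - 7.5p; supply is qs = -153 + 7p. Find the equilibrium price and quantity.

Set qd = qs: 580 - 7.5p = -153 + 7p.
733 = 14.5p, so p* = 1466/29.
q* = 580 − 7.5(1466/29) = 5825/29.

p* = 1466/29, q* = 5825/29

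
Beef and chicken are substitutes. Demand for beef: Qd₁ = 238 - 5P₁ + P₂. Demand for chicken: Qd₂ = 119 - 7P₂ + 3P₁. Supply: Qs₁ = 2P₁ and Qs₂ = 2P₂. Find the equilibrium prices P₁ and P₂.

Market 1: 238 - 5P₁ + P₂ = 2P₁ → 7P₁ - P₂ = 238.
Market 2: 9P₂ - 3P₁ = 119.
Eliminating P₂: 9×(1) + 1×(2) gives 60P₁ = 2261, so P₁ = 2261/60.
Back-substitute into (2): P₂ = (119 + 3×2261/60) / 9 = 1547/60.

P₁ = 2261/60, P₂ = 1547/60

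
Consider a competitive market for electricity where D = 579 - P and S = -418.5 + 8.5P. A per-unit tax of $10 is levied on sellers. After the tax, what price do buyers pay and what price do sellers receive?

Buyers pay 2165/19, sellers receive 1975/19

Pre-tax equilibrium: P* = 105, Q* = 474.
Tax on sellers shifts supply to S = -418.5 + 8.5(P − 10) = -503.5 + 8.5P.
579 - P = -503.5 + 8.5P gives buyer price Pb = 2165/19; sellers receive Ps = 2165/19 − 10 = 1975/19.
New quantity: Q = 579 − 1(2165/19) = 8836/19.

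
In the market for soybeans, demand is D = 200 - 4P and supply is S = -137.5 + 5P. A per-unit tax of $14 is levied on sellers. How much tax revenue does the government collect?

Tax revenue = 2380/9

Pre-tax equilibrium: P* = 37.5, Q* = 50.
Tax on sellers shifts supply to S = -137.5 + 5(P − 14) = -207.5 + 5P.
200 - 4P = -207.5 + 5P gives buyer price Pb = 815/18; sellers receive Ps = 815/18 − 14 = 563/18.
New quantity: Q = 200 − 4(815/18) = 170/9.
Revenue = 14 × 170/9 = 2380/9.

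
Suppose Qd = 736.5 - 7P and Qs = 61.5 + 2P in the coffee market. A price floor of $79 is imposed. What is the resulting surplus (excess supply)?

Equilibrium price would be P* = 75, so the floor at 79 binds.
At P = 79: Qd = 183.5, Qs = 219.5.
Surplus = 219.5 − 183.5 = 36.

Surplus = 36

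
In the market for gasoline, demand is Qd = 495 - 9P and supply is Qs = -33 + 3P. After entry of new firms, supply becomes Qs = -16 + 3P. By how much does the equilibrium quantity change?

Original equilibrium: P* = 44, Q* = 99.
New equilibrium: 495 - 9P = -16 + 3P, so 511 = 12P and P' = 511/12; Q' = 495 − 9(511/12) = 111.75.
Change in quantity: 111.75 − 99 = 12.75.

ΔQ = 12.75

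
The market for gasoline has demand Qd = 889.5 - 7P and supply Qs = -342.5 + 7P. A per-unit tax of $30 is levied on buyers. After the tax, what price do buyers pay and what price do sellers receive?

Buyers pay $103, sellers receive $73

Pre-tax equilibrium: P* = 88, Q* = 273.5.
Tax on buyers shifts demand to Qd = 889.5 − 7(P + 30) = 679.5 - 7P.
679.5 - 7P = -342.5 + 7P gives seller price Ps = 73; buyers pay Pb = 73 + 30 = 103.
New quantity: Q = 889.5 − 7(103) = 168.5.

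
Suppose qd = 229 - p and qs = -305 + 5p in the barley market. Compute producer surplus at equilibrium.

Producer surplus = 1960

Equilibrium: 229 - p = -305 + 5p gives p* = 89, q* = 140.
Supply starts at p = 61 (where qs = 0).
PS = ½(89 − 61)(140) = 1960.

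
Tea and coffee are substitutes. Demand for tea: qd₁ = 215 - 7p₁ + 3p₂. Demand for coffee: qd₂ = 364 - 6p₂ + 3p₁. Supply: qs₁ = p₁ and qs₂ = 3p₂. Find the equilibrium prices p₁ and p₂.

Market 1: 215 - 7p₁ + 3p₂ = p₁ → 8p₁ - 3p₂ = 215.
Market 2: 9p₂ - 3p₁ = 364.
Eliminating p₂: 9×(1) + 3×(2) gives 63p₁ = 3027, so p₁ = 1009/21.
Back-substitute into (2): p₂ = (364 + 3×1009/21) / 9 = 3557/63.

p₁ = 1009/21, p₂ = 3557/63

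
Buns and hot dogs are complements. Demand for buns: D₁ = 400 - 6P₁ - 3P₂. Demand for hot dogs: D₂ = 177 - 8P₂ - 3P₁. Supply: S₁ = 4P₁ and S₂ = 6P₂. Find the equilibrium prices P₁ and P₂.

Market 1: 400 - 6P₁ - 3P₂ = 4P₁ → 10P₁ + 3P₂ = 400.
Market 2: 14P₂ + 3P₁ = 177.
Eliminating P₂: 14×(1) − 3×(2) gives 131P₁ = 5069, so P₁ = 5069/131.
Back-substitute into (2): P₂ = (177 − 3×5069/131) / 14 = 570/131.

P₁ = 5069/131, P₂ = 570/131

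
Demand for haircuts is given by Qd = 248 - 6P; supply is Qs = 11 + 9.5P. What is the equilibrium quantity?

Q* = 4844/31

Set Qd = Qs: 248 - 6P = 11 + 9.5P.
237 = 15.5P, so P* = 474/31.
Q* = 248 − 6(474/31) = 4844/31.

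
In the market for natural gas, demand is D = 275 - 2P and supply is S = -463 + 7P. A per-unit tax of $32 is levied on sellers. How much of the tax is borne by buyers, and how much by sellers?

Pre-tax equilibrium: P* = 82, Q* = 111.
Tax on sellers shifts supply to S = -463 + 7(P − 32) = -687 + 7P.
275 - 2P = -687 + 7P gives buyer price Pb = 962/9; sellers receive Ps = 962/9 − 32 = 674/9.
New quantity: Q = 275 − 2(962/9) = 551/9.
Buyer burden = 962/9 − 82 = 224/9; seller burden = 82 − 674/9 = 64/9.

Buyers bear 224/9, sellers bear 64/9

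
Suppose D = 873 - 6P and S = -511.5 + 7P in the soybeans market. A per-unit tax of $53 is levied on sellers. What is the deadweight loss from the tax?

Pre-tax equilibrium: P* = 106.5, Q* = 234.
Tax on sellers shifts supply to S = -511.5 + 7(P − 53) = -882.5 + 7P.
873 - 6P = -882.5 + 7P gives buyer price Pb = 3511/26; sellers receive Ps = 3511/26 − 53 = 2133/26.
New quantity: Q = 873 − 6(3511/26) = 816/13.
DWL = ½ × 53 × (234 − 816/13) = 58989/13.

Deadweight loss = 58989/13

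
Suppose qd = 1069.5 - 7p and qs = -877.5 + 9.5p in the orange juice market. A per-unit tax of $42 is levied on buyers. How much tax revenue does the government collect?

Pre-tax equilibrium: p* = 118, q* = 243.5.
Tax on buyers shifts demand to qd = 1069.5 − 7(p + 42) = 775.5 - 7p.
775.5 - 7p = -877.5 + 9.5p gives seller price ps = 1102/11; buyers pay pb = 1102/11 + 42 = 1564/11.
New quantity: q = 1069.5 − 7(1564/11) = 1633/22.
Revenue = 42 × 1633/22 = 34293/11.

Tax revenue = 34293/11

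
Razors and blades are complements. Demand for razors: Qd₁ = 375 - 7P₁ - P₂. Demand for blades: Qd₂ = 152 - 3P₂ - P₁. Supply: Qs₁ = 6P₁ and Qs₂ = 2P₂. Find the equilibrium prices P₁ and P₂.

Market 1: 375 - 7P₁ - P₂ = 6P₁ → 13P₁ + P₂ = 375.
Market 2: 5P₂ + P₁ = 152.
Eliminating P₂: 5×(1) − 1×(2) gives 64P₁ = 1723, so P₁ = 26.921875.
Back-substitute into (2): P₂ = (152 − 1×26.921875) / 5 = 25.015625.

P₁ = 26.921875, P₂ = 25.015625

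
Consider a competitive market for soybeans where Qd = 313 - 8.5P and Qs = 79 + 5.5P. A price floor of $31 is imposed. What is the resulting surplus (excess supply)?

Surplus = 200

Equilibrium price would be P* = 117/7, so the floor at 31 binds.
At P = 31: Qd = 49.5, Qs = 249.5.
Surplus = 249.5 − 49.5 = 200.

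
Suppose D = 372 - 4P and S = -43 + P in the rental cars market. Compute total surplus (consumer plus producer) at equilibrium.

Equilibrium: 372 - 4P = -43 + P gives P* = 83, Q* = 40.
Demand choke price: P = 93; supply starts at P = 43.
CS = ½(93 − 83)(40) = 200; PS = ½(83 − 43)(40) = 800.

Total surplus = 1000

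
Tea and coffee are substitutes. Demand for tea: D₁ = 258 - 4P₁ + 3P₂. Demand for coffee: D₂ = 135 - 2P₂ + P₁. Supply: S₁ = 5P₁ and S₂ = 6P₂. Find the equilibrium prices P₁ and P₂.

Market 1: 258 - 4P₁ + 3P₂ = 5P₁ → 9P₁ - 3P₂ = 258.
Market 2: 8P₂ - P₁ = 135.
Eliminating P₂: 8×(1) + 3×(2) gives 69P₁ = 2469, so P₁ = 823/23.
Back-substitute into (2): P₂ = (135 + 1×823/23) / 8 = 491/23.

P₁ = 823/23, P₂ = 491/23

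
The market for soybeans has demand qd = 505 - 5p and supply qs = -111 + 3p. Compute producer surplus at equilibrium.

Producer surplus = 2400

Equilibrium: 505 - 5p = -111 + 3p gives p* = 77, q* = 120.
Supply starts at p = 37 (where qs = 0).
PS = ½(77 − 37)(120) = 2400.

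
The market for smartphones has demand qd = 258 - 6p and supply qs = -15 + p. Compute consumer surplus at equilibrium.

Consumer surplus = 48

Equilibrium: 258 - 6p = -15 + p gives p* = 39, q* = 24.
Demand choke price (qd = 0): p = 43.
CS = ½(43 − 39)(24) = 48.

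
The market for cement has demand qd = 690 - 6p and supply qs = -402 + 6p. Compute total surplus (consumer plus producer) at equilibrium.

Equilibrium: 690 - 6p = -402 + 6p gives p* = 91, q* = 144.
Demand choke price: p = 115; supply starts at p = 67.
CS = ½(115 − 91)(144) = 1728; PS = ½(91 − 67)(144) = 1728.

Total surplus = 3456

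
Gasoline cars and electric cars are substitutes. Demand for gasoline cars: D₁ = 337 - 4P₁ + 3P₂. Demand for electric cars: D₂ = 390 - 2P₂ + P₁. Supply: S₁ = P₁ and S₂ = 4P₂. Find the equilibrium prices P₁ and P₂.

P₁ = 1064/9, P₂ = 2287/27

Market 1: 337 - 4P₁ + 3P₂ = P₁ → 5P₁ - 3P₂ = 337.
Market 2: 6P₂ - P₁ = 390.
Eliminating P₂: 6×(1) + 3×(2) gives 27P₁ = 3192, so P₁ = 1064/9.
Back-substitute into (2): P₂ = (390 + 1×1064/9) / 6 = 2287/27.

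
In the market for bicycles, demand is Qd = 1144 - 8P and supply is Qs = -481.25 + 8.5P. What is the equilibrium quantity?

Set Qd = Qs: 1144 - 8P = -481.25 + 8.5P.
1625.25 = 16.5P, so P* = 98.5.
Q* = 1144 − 8(98.5) = 356.

Q* = 356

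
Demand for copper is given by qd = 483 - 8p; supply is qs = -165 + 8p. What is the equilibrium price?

p* = 40.5

Set qd = qs: 483 - 8p = -165 + 8p.
648 = 16p, so p* = 40.5.
q* = 483 − 8(40.5) = 159.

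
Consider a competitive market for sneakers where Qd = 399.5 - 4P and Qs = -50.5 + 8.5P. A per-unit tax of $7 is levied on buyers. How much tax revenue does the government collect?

Pre-tax equilibrium: P* = 36, Q* = 255.5.
Tax on buyers shifts demand to Qd = 399.5 − 4(P + 7) = 371.5 - 4P.
371.5 - 4P = -50.5 + 8.5P gives seller price Ps = 33.76; buyers pay Pb = 33.76 + 7 = 40.76.
New quantity: Q = 399.5 − 4(40.76) = 236.46.
Revenue = 7 × 236.46 = 1655.22.

Tax revenue = 1655.22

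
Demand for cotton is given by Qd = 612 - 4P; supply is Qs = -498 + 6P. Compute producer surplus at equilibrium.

Producer surplus = 2352

Equilibrium: 612 - 4P = -498 + 6P gives P* = 111, Q* = 168.
Supply starts at P = 83 (where Qs = 0).
PS = ½(111 − 83)(168) = 2352.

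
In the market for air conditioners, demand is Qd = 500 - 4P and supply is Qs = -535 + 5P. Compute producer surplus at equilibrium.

Producer surplus = 160

Equilibrium: 500 - 4P = -535 + 5P gives P* = 115, Q* = 40.
Supply starts at P = 107 (where Qs = 0).
PS = ½(115 − 107)(40) = 160.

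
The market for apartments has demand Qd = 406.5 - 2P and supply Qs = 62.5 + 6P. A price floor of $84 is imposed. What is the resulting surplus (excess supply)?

Equilibrium price would be P* = 43, so the floor at 84 binds.
At P = 84: Qd = 238.5, Qs = 566.5.
Surplus = 566.5 − 238.5 = 328.

Surplus = 328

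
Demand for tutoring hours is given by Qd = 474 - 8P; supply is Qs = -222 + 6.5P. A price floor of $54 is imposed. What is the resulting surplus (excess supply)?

Surplus = 87

Equilibrium price would be P* = 48, so the floor at 54 binds.
At P = 54: Qd = 42, Qs = 129.
Surplus = 129 − 42 = 87.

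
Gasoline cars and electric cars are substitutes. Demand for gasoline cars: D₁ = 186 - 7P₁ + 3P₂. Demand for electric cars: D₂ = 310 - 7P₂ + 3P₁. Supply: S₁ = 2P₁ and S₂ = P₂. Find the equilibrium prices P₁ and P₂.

P₁ = 806/21, P₂ = 372/7

Market 1: 186 - 7P₁ + 3P₂ = 2P₁ → 9P₁ - 3P₂ = 186.
Market 2: 8P₂ - 3P₁ = 310.
Eliminating P₂: 8×(1) + 3×(2) gives 63P₁ = 2418, so P₁ = 806/21.
Back-substitute into (2): P₂ = (310 + 3×806/21) / 8 = 372/7.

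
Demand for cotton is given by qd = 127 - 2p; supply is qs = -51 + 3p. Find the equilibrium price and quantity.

Set qd = qs: 127 - 2p = -51 + 3p.
178 = 5p, so p* = 35.6.
q* = 127 − 2(35.6) = 55.8.

p* = 35.6, q* = 55.8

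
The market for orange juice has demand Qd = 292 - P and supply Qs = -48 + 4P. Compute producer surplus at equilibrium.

Equilibrium: 292 - P = -48 + 4P gives P* = 68, Q* = 224.
Supply starts at P = 12 (where Qs = 0).
PS = ½(68 − 12)(224) = 6272.

Producer surplus = 6272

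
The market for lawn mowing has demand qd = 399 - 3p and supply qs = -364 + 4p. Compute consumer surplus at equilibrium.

Consumer surplus = 864

Equilibrium: 399 - 3p = -364 + 4p gives p* = 109, q* = 72.
Demand choke price (qd = 0): p = 133.
CS = ½(133 − 109)(72) = 864.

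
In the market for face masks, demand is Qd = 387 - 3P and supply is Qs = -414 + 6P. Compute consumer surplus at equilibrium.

Equilibrium: 387 - 3P = -414 + 6P gives P* = 89, Q* = 120.
Demand choke price (Qd = 0): P = 129.
CS = ½(129 − 89)(120) = 2400.

Consumer surplus = 2400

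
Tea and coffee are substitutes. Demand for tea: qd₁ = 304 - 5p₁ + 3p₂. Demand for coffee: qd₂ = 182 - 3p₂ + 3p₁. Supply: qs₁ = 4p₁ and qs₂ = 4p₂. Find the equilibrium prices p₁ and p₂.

Market 1: 304 - 5p₁ + 3p₂ = 4p₁ → 9p₁ - 3p₂ = 304.
Market 2: 7p₂ - 3p₁ = 182.
Eliminating p₂: 7×(1) + 3×(2) gives 54p₁ = 2674, so p₁ = 1337/27.
Back-substitute into (2): p₂ = (182 + 3×1337/27) / 7 = 425/9.

p₁ = 1337/27, p₂ = 425/9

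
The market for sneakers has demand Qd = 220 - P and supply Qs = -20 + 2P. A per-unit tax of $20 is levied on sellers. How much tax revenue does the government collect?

Pre-tax equilibrium: P* = 80, Q* = 140.
Tax on sellers shifts supply to Qs = -20 + 2(P − 20) = -60 + 2P.
220 - P = -60 + 2P gives buyer price Pb = 280/3; sellers receive Ps = 280/3 − 20 = 220/3.
New quantity: Q = 220 − 1(280/3) = 380/3.
Revenue = 20 × 380/3 = 7600/3.

Tax revenue = 7600/3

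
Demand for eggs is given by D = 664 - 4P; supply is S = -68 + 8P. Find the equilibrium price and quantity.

Set D = S: 664 - 4P = -68 + 8P.
732 = 12P, so P* = 61.
Q* = 664 − 4(61) = 420.

P* = 61, Q* = 420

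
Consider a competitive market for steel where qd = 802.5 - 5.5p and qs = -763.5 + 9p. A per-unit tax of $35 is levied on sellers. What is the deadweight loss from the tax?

Deadweight loss = 121275/58

Pre-tax equilibrium: p* = 108, q* = 208.5.
Tax on sellers shifts supply to qs = -763.5 + 9(p − 35) = -1078.5 + 9p.
802.5 - 5.5p = -1078.5 + 9p gives buyer price pb = 3762/29; sellers receive ps = 3762/29 − 35 = 2747/29.
New quantity: q = 802.5 − 5.5(3762/29) = 5163/58.
DWL = ½ × 35 × (208.5 − 5163/58) = 121275/58.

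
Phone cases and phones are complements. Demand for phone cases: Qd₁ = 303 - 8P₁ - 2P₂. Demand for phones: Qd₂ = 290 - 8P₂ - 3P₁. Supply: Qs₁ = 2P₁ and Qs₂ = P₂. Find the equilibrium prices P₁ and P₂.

Market 1: 303 - 8P₁ - 2P₂ = 2P₁ → 10P₁ + 2P₂ = 303.
Market 2: 9P₂ + 3P₁ = 290.
Eliminating P₂: 9×(1) − 2×(2) gives 84P₁ = 2147, so P₁ = 2147/84.
Back-substitute into (2): P₂ = (290 − 3×2147/84) / 9 = 1991/84.

P₁ = 2147/84, P₂ = 1991/84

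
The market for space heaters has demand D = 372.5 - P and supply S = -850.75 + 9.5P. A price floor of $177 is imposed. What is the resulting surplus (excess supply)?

Surplus = 635.25

Equilibrium price would be P* = 116.5, so the floor at 177 binds.
At P = 177: D = 195.5, S = 830.75.
Surplus = 830.75 − 195.5 = 635.25.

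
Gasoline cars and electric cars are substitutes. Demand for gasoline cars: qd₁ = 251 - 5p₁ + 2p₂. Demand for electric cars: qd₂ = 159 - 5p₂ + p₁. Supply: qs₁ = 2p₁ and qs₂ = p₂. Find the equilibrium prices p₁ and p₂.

Market 1: 251 - 5p₁ + 2p₂ = 2p₁ → 7p₁ - 2p₂ = 251.
Market 2: 6p₂ - p₁ = 159.
Eliminating p₂: 6×(1) + 2×(2) gives 40p₁ = 1824, so p₁ = 45.6.
Back-substitute into (2): p₂ = (159 + 1×45.6) / 6 = 34.1.

p₁ = 45.6, p₂ = 34.1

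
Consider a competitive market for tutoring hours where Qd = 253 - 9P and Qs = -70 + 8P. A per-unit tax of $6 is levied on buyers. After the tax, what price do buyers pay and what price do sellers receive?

Buyers pay 371/17, sellers receive 269/17

Pre-tax equilibrium: P* = 19, Q* = 82.
Tax on buyers shifts demand to Qd = 253 − 9(P + 6) = 199 - 9P.
199 - 9P = -70 + 8P gives seller price Ps = 269/17; buyers pay Pb = 269/17 + 6 = 371/17.
New quantity: Q = 253 − 9(371/17) = 962/17.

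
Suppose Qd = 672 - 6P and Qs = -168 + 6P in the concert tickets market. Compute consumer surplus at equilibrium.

Equilibrium: 672 - 6P = -168 + 6P gives P* = 70, Q* = 252.
Demand choke price (Qd = 0): P = 112.
CS = ½(112 − 70)(252) = 5292.

Consumer surplus = 5292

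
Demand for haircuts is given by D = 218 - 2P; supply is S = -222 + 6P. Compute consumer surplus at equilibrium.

Consumer surplus = 2916

Equilibrium: 218 - 2P = -222 + 6P gives P* = 55, Q* = 108.
Demand choke price (D = 0): P = 109.
CS = ½(109 − 55)(108) = 2916.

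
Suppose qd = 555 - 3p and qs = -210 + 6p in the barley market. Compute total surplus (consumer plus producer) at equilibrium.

Total surplus = 22500

Equilibrium: 555 - 3p = -210 + 6p gives p* = 85, q* = 300.
Demand choke price: p = 185; supply starts at p = 35.
CS = ½(185 − 85)(300) = 15000; PS = ½(85 − 35)(300) = 7500.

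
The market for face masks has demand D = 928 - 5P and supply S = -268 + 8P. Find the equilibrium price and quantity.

P* = 92, Q* = 468

Set D = S: 928 - 5P = -268 + 8P.
1196 = 13P, so P* = 92.
Q* = 928 − 5(92) = 468.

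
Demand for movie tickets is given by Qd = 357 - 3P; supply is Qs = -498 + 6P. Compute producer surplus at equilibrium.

Producer surplus = 432

Equilibrium: 357 - 3P = -498 + 6P gives P* = 95, Q* = 72.
Supply starts at P = 83 (where Qs = 0).
PS = ½(95 − 83)(72) = 432.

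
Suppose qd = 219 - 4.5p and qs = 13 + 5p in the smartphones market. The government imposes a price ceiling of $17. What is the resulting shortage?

Shortage = 44.5

Equilibrium price would be p* = 412/19, so the ceiling at 17 binds.
At p = 17: qd = 219 − 4.5(17) = 142.5, qs = 13 + 5(17) = 98.
Shortage = 142.5 − 98 = 44.5.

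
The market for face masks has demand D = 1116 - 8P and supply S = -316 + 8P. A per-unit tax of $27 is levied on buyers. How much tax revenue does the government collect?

Tax revenue = 7884

Pre-tax equilibrium: P* = 89.5, Q* = 400.
Tax on buyers shifts demand to D = 1116 − 8(P + 27) = 900 - 8P.
900 - 8P = -316 + 8P gives seller price Ps = 76; buyers pay Pb = 76 + 27 = 103.
New quantity: Q = 1116 − 8(103) = 292.
Revenue = 27 × 292 = 7884.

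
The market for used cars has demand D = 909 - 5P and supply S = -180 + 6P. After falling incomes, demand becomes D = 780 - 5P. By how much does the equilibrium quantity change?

ΔQ = -774/11

Original equilibrium: P* = 99, Q* = 414.
New equilibrium: 780 - 5P = -180 + 6P, so 960 = 11P and P' = 960/11; Q' = 780 − 5(960/11) = 3780/11.
Change in quantity: 3780/11 − 414 = -774/11.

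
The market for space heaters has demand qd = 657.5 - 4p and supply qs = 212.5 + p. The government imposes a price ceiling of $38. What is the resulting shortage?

Equilibrium price would be p* = 89, so the ceiling at 38 binds.
At p = 38: qd = 657.5 − 4(38) = 505.5, qs = 212.5 + 1(38) = 250.5.
Shortage = 505.5 − 250.5 = 255.

Shortage = 255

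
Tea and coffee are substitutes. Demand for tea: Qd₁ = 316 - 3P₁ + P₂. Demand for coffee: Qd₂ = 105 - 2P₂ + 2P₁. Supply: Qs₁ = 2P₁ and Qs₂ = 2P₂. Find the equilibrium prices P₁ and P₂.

P₁ = 1369/18, P₂ = 1157/18

Market 1: 316 - 3P₁ + P₂ = 2P₁ → 5P₁ - P₂ = 316.
Market 2: 4P₂ - 2P₁ = 105.
Eliminating P₂: 4×(1) + 1×(2) gives 18P₁ = 1369, so P₁ = 1369/18.
Back-substitute into (2): P₂ = (105 + 2×1369/18) / 4 = 1157/18.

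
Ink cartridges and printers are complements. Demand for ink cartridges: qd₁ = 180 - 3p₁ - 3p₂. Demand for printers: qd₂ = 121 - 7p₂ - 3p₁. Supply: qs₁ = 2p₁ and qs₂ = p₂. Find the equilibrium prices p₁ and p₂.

Market 1: 180 - 3p₁ - 3p₂ = 2p₁ → 5p₁ + 3p₂ = 180.
Market 2: 8p₂ + 3p₁ = 121.
Eliminating p₂: 8×(1) − 3×(2) gives 31p₁ = 1077, so p₁ = 1077/31.
Back-substitute into (2): p₂ = (121 − 3×1077/31) / 8 = 65/31.

p₁ = 1077/31, p₂ = 65/31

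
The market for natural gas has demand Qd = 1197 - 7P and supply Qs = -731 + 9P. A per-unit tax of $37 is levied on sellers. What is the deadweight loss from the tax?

Pre-tax equilibrium: P* = 120.5, Q* = 353.5.
Tax on sellers shifts supply to Qs = -731 + 9(P − 37) = -1064 + 9P.
1197 - 7P = -1064 + 9P gives buyer price Pb = 141.3125; sellers receive Ps = 141.3125 − 37 = 104.3125.
New quantity: Q = 1197 − 7(141.3125) = 207.8125.
DWL = ½ × 37 × (353.5 − 207.8125) = 2695.21875.

Deadweight loss = 2695.21875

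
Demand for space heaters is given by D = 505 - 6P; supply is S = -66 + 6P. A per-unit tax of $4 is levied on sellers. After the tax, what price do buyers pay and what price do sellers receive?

Buyers pay 595/12, sellers receive 547/12

Pre-tax equilibrium: P* = 571/12, Q* = 219.5.
Tax on sellers shifts supply to S = -66 + 6(P − 4) = -90 + 6P.
505 - 6P = -90 + 6P gives buyer price Pb = 595/12; sellers receive Ps = 595/12 − 4 = 547/12.
New quantity: Q = 505 − 6(595/12) = 207.5.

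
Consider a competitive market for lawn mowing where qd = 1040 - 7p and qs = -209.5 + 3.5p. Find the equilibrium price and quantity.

Set qd = qs: 1040 - 7p = -209.5 + 3.5p.
1249.5 = 10.5p, so p* = 119.
q* = 1040 − 7(119) = 207.

p* = 119, q* = 207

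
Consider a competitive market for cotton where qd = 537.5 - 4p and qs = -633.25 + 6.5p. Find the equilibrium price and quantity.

Set qd = qs: 537.5 - 4p = -633.25 + 6.5p.
1170.75 = 10.5p, so p* = 111.5.
q* = 537.5 − 4(111.5) = 91.5.

p* = 111.5, q* = 91.5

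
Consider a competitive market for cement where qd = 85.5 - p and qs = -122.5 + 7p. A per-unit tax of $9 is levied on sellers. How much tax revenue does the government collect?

Pre-tax equilibrium: p* = 26, q* = 59.5.
Tax on sellers shifts supply to qs = -122.5 + 7(p − 9) = -185.5 + 7p.
85.5 - p = -185.5 + 7p gives buyer price pb = 33.875; sellers receive ps = 33.875 − 9 = 24.875.
New quantity: q = 85.5 − 1(33.875) = 51.625.
Revenue = 9 × 51.625 = 464.625.

Tax revenue = 464.625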